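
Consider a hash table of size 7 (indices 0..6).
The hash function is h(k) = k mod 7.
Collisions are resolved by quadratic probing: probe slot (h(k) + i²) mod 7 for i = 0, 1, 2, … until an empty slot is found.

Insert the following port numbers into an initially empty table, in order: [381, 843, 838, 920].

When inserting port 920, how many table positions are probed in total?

3

381: h=3 => slot 3
843: h=3, probe 3,4 => slot 4
838: h=5 => slot 5
920: h=3, probe 3,4,0 => slot 0
Table: [920, ∅, ∅, 381, 843, 838, ∅]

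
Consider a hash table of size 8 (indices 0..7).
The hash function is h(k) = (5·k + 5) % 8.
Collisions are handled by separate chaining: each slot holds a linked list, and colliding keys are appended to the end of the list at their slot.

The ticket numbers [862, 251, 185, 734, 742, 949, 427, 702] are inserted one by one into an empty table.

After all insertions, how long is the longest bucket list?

Insert 862: h=3, bucket 3 empty -> new chain.
Insert 251: h=4, bucket 4 empty -> new chain.
Insert 185: h=2, bucket 2 empty -> new chain.
Insert 734: h=3, bucket 3 nonempty -> append to chain.
Insert 742: h=3, bucket 3 nonempty -> append to chain.
Insert 949: h=6, bucket 6 empty -> new chain.
Insert 427: h=4, bucket 4 nonempty -> append to chain.
Insert 702: h=3, bucket 3 nonempty -> append to chain.
Final buckets:
0: -
1: -
2: 185
3: 862 -> 734 -> 742 -> 702
4: 251 -> 427
5: -
6: 949
7: -

4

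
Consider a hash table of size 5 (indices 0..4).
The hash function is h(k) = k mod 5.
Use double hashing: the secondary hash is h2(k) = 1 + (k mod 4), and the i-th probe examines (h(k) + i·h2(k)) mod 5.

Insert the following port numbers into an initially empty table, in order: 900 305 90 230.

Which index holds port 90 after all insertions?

3

900: h=0 => slot 0
305: h=0, h2=2, probe 0,2 => slot 2
90: h=0, h2=3, probe 0,3 => slot 3
230: h=0, h2=3, probe 0,3,1 => slot 1
Table: [900, 230, 305, 90, —]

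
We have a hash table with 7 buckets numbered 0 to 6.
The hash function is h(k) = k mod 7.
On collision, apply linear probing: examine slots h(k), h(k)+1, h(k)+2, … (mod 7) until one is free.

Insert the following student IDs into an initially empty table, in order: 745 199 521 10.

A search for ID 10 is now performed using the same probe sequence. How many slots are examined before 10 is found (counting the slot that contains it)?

4

Insert 745: h=3, slot 3 empty => index 3.
Insert 199: h=3, slot 3 occupied => index 4.
Insert 521: h=3, slots 3,4 occupied => index 5.
Insert 10: h=3, slots 3,4,5 occupied => index 6.
Table: [., ., ., 745, 199, 521, 10]
Lookup 10: h=3, probe 3,4,5,6 → found at 6.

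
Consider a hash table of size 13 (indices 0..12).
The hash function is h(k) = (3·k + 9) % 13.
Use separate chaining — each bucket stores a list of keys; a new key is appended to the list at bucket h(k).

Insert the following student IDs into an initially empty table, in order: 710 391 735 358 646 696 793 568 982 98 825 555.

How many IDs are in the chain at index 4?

710 → bucket 7
391 → bucket 12
735 → bucket 4
358 → bucket 4 (collision)
646 → bucket 10
696 → bucket 4 (collision)
793 → bucket 9
568 → bucket 10 (collision)
982 → bucket 4 (collision)
98 → bucket 4 (collision)
825 → bucket 1
555 → bucket 10 (collision)
Final buckets:
0: _
1: 825
2: _
3: _
4: 735 -> 358 -> 696 -> 982 -> 98
5: _
6: _
7: 710
8: _
9: 793
10: 646 -> 568 -> 555
11: _
12: 391

5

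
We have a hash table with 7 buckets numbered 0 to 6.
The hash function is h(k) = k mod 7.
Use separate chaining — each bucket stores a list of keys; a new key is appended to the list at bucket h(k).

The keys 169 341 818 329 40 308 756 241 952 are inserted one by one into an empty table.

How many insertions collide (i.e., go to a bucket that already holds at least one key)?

Insert 169: h=1, bucket 1 empty -> new chain.
Insert 341: h=5, bucket 5 empty -> new chain.
Insert 818: h=6, bucket 6 empty -> new chain.
Insert 329: h=0, bucket 0 empty -> new chain.
Insert 40: h=5, bucket 5 nonempty -> append to chain.
Insert 308: h=0, bucket 0 nonempty -> append to chain.
Insert 756: h=0, bucket 0 nonempty -> append to chain.
Insert 241: h=3, bucket 3 empty -> new chain.
Insert 952: h=0, bucket 0 nonempty -> append to chain.
Final buckets:
0: 329 -> 308 -> 756 -> 952
1: 169
2: ∅
3: 241
4: ∅
5: 341 -> 40
6: 818

4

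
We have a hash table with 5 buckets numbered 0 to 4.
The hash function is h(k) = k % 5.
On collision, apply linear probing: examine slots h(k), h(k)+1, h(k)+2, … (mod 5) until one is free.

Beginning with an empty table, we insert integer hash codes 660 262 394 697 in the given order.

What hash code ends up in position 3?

697

660: h=0 => slot 0
262: h=2 => slot 2
394: h=4 => slot 4
697: h=2, probe 2,3 => slot 3
Table: [660, _, 262, 697, 394]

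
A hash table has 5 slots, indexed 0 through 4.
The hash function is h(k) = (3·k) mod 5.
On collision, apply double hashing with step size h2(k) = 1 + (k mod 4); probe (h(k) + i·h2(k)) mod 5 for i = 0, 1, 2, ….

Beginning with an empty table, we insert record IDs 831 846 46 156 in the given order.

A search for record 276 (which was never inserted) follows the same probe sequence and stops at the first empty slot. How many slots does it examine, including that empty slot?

5

Insert 831: h=3, slot 3 empty => index 3.
Insert 846: h=3, h2=3, slot 3 occupied => index 1.
Insert 46: h=3, h2=3, slots 3,1 occupied => index 4.
Insert 156: h=3, h2=1, slots 3,4 occupied => index 0.
Table: [156, 846, -, 831, 46]
Lookup 276: h=3, h2=1, probe 3,4,0,1,2 → slot 2 empty, not found.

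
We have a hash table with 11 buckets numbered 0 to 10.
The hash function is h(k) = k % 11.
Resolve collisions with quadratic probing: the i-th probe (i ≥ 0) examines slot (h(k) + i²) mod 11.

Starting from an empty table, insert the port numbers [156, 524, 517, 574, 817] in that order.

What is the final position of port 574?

3

156 hashes to 2; slot 2 is free → place at 2.
524 hashes to 7; slot 7 is free → place at 7.
517 hashes to 0; slot 0 is free → place at 0.
574 hashes to 2; 2 taken → place at 3.
817 hashes to 3; 3 taken → place at 4.
Table: [517, ∅, 156, 574, 817, ∅, ∅, 524, ∅, ∅, ∅]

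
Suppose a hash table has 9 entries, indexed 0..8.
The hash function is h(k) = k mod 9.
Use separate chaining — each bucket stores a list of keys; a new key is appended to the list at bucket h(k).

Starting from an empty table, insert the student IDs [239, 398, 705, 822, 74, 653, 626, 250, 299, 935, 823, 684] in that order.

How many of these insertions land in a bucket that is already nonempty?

5

Insert 239: h=5, bucket 5 empty → new chain.
Insert 398: h=2, bucket 2 empty → new chain.
Insert 705: h=3, bucket 3 empty → new chain.
Insert 822: h=3, bucket 3 nonempty → append to chain.
Insert 74: h=2, bucket 2 nonempty → append to chain.
Insert 653: h=5, bucket 5 nonempty → append to chain.
Insert 626: h=5, bucket 5 nonempty → append to chain.
Insert 250: h=7, bucket 7 empty → new chain.
Insert 299: h=2, bucket 2 nonempty → append to chain.
Insert 935: h=8, bucket 8 empty → new chain.
Insert 823: h=4, bucket 4 empty → new chain.
Insert 684: h=0, bucket 0 empty → new chain.
Final buckets:
0: 684
1: _
2: 398 -> 74 -> 299
3: 705 -> 822
4: 823
5: 239 -> 653 -> 626
6: _
7: 250
8: 935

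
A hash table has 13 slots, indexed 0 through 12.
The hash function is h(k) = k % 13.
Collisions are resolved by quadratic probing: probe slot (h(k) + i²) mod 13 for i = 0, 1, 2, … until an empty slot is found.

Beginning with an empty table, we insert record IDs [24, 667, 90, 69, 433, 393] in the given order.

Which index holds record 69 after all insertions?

24 hashes to 11; slot 11 is free → place at 11.
667 hashes to 4; slot 4 is free → place at 4.
90 hashes to 12; slot 12 is free → place at 12.
69 hashes to 4; 4 taken → place at 5.
433 hashes to 4; 4,5 taken → place at 8.
393 hashes to 3; slot 3 is free → place at 3.
Table: [∅, ∅, ∅, 393, 667, 69, ∅, ∅, 433, ∅, ∅, 24, 90]

5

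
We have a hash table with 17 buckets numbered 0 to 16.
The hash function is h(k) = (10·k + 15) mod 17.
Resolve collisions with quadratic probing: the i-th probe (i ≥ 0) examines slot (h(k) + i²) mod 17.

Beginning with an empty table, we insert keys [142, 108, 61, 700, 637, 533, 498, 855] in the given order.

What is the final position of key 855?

142: h=7 => slot 7
108: h=7, probe 7,8 => slot 8
61: h=13 => slot 13
700: h=11 => slot 11
637: h=10 => slot 10
533: h=7, probe 7,8,11,16 => slot 16
498: h=14 => slot 14
855: h=14, probe 14,15 => slot 15
Table: [., ., ., ., ., ., ., 142, 108, ., 637, 700, ., 61, 498, 855, 533]

15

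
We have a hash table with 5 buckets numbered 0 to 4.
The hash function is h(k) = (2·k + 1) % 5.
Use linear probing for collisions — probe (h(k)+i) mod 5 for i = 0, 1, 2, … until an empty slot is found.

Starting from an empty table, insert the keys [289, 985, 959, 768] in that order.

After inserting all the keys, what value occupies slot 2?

768

289: h=4 → slot 4
985: h=1 → slot 1
959: h=4, probe 4,0 → slot 0
768: h=2 → slot 2
Table: [959, 985, 768, ∅, 289]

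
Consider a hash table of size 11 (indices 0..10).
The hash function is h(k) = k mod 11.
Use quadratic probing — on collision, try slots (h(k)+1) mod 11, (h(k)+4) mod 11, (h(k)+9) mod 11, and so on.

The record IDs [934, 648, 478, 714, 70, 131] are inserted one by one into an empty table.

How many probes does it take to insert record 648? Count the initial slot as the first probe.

934: h=10 -> slot 10
648: h=10, probe 10,0 -> slot 0
478: h=5 -> slot 5
714: h=10, probe 10,0,3 -> slot 3
70: h=4 -> slot 4
131: h=10, probe 10,0,3,8 -> slot 8
Table: [648, ∅, ∅, 714, 70, 478, ∅, ∅, 131, ∅, 934]

2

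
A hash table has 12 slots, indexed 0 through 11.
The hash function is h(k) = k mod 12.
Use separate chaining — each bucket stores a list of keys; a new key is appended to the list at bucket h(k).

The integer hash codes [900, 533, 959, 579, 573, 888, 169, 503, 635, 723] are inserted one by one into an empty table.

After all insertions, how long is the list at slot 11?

3

Insert 900: h=0, bucket 0 empty -> new chain.
Insert 533: h=5, bucket 5 empty -> new chain.
Insert 959: h=11, bucket 11 empty -> new chain.
Insert 579: h=3, bucket 3 empty -> new chain.
Insert 573: h=9, bucket 9 empty -> new chain.
Insert 888: h=0, bucket 0 nonempty -> append to chain.
Insert 169: h=1, bucket 1 empty -> new chain.
Insert 503: h=11, bucket 11 nonempty -> append to chain.
Insert 635: h=11, bucket 11 nonempty -> append to chain.
Insert 723: h=3, bucket 3 nonempty -> append to chain.
Final buckets:
0: 900 -> 888
1: 169
2: ∅
3: 579 -> 723
4: ∅
5: 533
6: ∅
7: ∅
8: ∅
9: 573
10: ∅
11: 959 -> 503 -> 635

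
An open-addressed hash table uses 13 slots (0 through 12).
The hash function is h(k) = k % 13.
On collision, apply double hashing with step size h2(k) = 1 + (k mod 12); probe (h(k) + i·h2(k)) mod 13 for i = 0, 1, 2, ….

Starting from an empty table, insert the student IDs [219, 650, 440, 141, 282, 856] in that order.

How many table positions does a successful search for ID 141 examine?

2

219 hashes to 11; slot 11 is free => place at 11.
650 hashes to 0; slot 0 is free => place at 0.
440 hashes to 11, h2=9; 11 taken => place at 7.
141 hashes to 11, h2=10; 11 taken => place at 8.
282 hashes to 9; slot 9 is free => place at 9.
856 hashes to 11, h2=5; 11 taken => place at 3.
Table: [650, -, -, 856, -, -, -, 440, 141, 282, -, 219, -]
Lookup 141: h=11, h2=10, probe 11,8 → found at 8.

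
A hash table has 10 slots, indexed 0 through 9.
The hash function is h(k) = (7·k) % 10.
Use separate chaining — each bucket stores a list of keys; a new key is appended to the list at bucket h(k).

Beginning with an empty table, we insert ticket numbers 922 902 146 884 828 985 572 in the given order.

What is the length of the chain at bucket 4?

Insert 922: h=4, bucket 4 empty -> new chain.
Insert 902: h=4, bucket 4 nonempty -> append to chain.
Insert 146: h=2, bucket 2 empty -> new chain.
Insert 884: h=8, bucket 8 empty -> new chain.
Insert 828: h=6, bucket 6 empty -> new chain.
Insert 985: h=5, bucket 5 empty -> new chain.
Insert 572: h=4, bucket 4 nonempty -> append to chain.
Final buckets:
0: ∅
1: ∅
2: 146
3: ∅
4: 922 -> 902 -> 572
5: 985
6: 828
7: ∅
8: 884
9: ∅

3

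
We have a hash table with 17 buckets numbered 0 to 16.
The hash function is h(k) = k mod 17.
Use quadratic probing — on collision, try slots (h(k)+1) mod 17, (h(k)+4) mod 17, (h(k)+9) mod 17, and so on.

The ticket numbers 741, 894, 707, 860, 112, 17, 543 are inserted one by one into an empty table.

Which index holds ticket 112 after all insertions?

Insert 741: h=10, slot 10 empty => index 10.
Insert 894: h=10, slot 10 occupied => index 11.
Insert 707: h=10, slots 10,11 occupied => index 14.
Insert 860: h=10, slots 10,11,14 occupied => index 2.
Insert 112: h=10, slots 10,11,14,2 occupied => index 9.
Insert 17: h=0, slot 0 empty => index 0.
Insert 543: h=16, slot 16 empty => index 16.
Table: [17, -, 860, -, -, -, -, -, -, 112, 741, 894, -, -, 707, -, 543]

9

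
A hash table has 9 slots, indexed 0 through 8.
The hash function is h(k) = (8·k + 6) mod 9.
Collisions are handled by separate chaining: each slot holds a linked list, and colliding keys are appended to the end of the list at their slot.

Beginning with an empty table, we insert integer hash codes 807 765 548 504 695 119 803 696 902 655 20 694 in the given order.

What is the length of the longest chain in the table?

5

807 → bucket 0
765 → bucket 6
548 → bucket 7
504 → bucket 6 (collision)
695 → bucket 4
119 → bucket 4 (collision)
803 → bucket 4 (collision)
696 → bucket 3
902 → bucket 4 (collision)
655 → bucket 8
20 → bucket 4 (collision)
694 → bucket 5
Final buckets:
0: 807
1: ∅
2: ∅
3: 696
4: 695 -> 119 -> 803 -> 902 -> 20
5: 694
6: 765 -> 504
7: 548
8: 655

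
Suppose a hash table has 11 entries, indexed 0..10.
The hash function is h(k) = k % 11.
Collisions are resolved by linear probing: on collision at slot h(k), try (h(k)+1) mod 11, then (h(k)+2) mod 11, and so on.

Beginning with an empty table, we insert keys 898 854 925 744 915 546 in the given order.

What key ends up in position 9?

744

898: h=7 → slot 7
854: h=7, probe 7,8 → slot 8
925: h=1 → slot 1
744: h=7, probe 7,8,9 → slot 9
915: h=2 → slot 2
546: h=7, probe 7,8,9,10 → slot 10
Table: [-, 925, 915, -, -, -, -, 898, 854, 744, 546]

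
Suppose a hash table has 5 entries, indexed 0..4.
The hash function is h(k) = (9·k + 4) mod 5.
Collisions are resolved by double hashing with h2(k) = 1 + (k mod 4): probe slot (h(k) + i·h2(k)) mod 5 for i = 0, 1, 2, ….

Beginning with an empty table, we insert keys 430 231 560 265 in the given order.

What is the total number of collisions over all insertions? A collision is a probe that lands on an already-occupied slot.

430 hashes to 4; slot 4 is free => place at 4.
231 hashes to 3; slot 3 is free => place at 3.
560 hashes to 4, h2=1; 4 taken => place at 0.
265 hashes to 4, h2=2; 4 taken => place at 1.
Table: [560, 265, ., 231, 430]

2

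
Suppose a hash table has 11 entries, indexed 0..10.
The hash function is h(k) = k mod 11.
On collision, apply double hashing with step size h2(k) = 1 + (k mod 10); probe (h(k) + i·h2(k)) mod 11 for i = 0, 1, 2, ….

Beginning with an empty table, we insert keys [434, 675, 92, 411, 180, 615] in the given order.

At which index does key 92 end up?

7

Insert 434: h=5, slot 5 empty => index 5.
Insert 675: h=4, slot 4 empty => index 4.
Insert 92: h=4, h2=3, slot 4 occupied => index 7.
Insert 411: h=4, h2=2, slot 4 occupied => index 6.
Insert 180: h=4, h2=1, slots 4,5,6,7 occupied => index 8.
Insert 615: h=10, slot 10 empty => index 10.
Table: [-, -, -, -, 675, 434, 411, 92, 180, -, 615]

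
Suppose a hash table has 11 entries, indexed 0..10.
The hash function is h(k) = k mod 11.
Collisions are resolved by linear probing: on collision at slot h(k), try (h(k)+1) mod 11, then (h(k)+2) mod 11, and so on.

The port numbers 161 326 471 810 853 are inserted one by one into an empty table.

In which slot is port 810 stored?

161: h=7 => slot 7
326: h=7, probe 7,8 => slot 8
471: h=9 => slot 9
810: h=7, probe 7,8,9,10 => slot 10
853: h=6 => slot 6
Table: [., ., ., ., ., ., 853, 161, 326, 471, 810]

10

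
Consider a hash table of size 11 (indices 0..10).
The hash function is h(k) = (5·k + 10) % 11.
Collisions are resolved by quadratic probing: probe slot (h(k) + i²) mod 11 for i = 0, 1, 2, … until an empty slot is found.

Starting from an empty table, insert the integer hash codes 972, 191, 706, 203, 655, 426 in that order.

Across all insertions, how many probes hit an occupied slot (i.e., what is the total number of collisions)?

2

Insert 972: h=8, slot 8 empty => index 8.
Insert 191: h=8, slot 8 occupied => index 9.
Insert 706: h=9, slot 9 occupied => index 10.
Insert 203: h=2, slot 2 empty => index 2.
Insert 655: h=7, slot 7 empty => index 7.
Insert 426: h=6, slot 6 empty => index 6.
Table: [∅, ∅, 203, ∅, ∅, ∅, 426, 655, 972, 191, 706]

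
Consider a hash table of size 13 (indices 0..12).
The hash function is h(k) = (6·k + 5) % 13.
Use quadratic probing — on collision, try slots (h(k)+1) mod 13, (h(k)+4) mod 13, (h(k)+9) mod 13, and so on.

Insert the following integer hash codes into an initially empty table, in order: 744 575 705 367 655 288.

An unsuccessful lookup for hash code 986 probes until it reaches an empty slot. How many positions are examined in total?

744: h=10 => slot 10
575: h=10, probe 10,11 => slot 11
705: h=10, probe 10,11,1 => slot 1
367: h=10, probe 10,11,1,6 => slot 6
655: h=9 => slot 9
288: h=4 => slot 4
Table: [∅, 705, ∅, ∅, 288, ∅, 367, ∅, ∅, 655, 744, 575, ∅]
Lookup 986: h=6, probe 6,7 → slot 7 empty, not found.

2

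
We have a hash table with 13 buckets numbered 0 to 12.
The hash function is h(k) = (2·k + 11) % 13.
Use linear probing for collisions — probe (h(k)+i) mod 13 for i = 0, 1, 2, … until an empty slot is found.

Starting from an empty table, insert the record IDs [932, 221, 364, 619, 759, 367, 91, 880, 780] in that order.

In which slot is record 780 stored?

932: h=3 → slot 3
221: h=11 → slot 11
364: h=11, probe 11,12 → slot 12
619: h=1 → slot 1
759: h=8 → slot 8
367: h=4 → slot 4
91: h=11, probe 11,12,0 → slot 0
880: h=3, probe 3,4,5 → slot 5
780: h=11, probe 11,12,0,1,2 → slot 2
Table: [91, 619, 780, 932, 367, 880, ∅, ∅, 759, ∅, ∅, 221, 364]

2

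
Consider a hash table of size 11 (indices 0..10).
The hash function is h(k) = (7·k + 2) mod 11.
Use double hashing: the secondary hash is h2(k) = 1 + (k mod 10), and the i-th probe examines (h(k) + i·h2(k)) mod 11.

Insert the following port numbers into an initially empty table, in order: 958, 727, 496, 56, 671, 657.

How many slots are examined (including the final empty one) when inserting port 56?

Insert 958: h=9, slot 9 empty → index 9.
Insert 727: h=9, h2=8, slot 9 occupied → index 6.
Insert 496: h=9, h2=7, slot 9 occupied → index 5.
Insert 56: h=9, h2=7, slots 9,5 occupied → index 1.
Insert 671: h=2, slot 2 empty → index 2.
Insert 657: h=3, slot 3 empty → index 3.
Table: [_, 56, 671, 657, _, 496, 727, _, _, 958, _]

3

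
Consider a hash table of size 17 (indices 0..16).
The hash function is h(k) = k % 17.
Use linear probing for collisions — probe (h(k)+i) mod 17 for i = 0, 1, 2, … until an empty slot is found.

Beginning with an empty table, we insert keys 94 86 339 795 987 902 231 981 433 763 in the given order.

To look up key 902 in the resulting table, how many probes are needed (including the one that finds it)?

94: h=9 => slot 9
86: h=1 => slot 1
339: h=16 => slot 16
795: h=13 => slot 13
987: h=1, probe 1,2 => slot 2
902: h=1, probe 1,2,3 => slot 3
231: h=10 => slot 10
981: h=12 => slot 12
433: h=8 => slot 8
763: h=15 => slot 15
Table: [-, 86, 987, 902, -, -, -, -, 433, 94, 231, -, 981, 795, -, 763, 339]
Lookup 902: h=1, probe 1,2,3 → found at 3.

3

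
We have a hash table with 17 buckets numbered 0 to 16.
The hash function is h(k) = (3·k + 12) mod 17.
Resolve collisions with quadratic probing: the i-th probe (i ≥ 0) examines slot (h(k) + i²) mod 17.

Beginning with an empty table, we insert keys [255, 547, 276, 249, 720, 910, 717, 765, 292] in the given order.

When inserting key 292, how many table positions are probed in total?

Insert 255: h=12, slot 12 empty => index 12.
Insert 547: h=4, slot 4 empty => index 4.
Insert 276: h=7, slot 7 empty => index 7.
Insert 249: h=11, slot 11 empty => index 11.
Insert 720: h=13, slot 13 empty => index 13.
Insert 910: h=5, slot 5 empty => index 5.
Insert 717: h=4, slots 4,5 occupied => index 8.
Insert 765: h=12, slots 12,13 occupied => index 16.
Insert 292: h=4, slots 4,5,8,13 occupied => index 3.
Table: [∅, ∅, ∅, 292, 547, 910, ∅, 276, 717, ∅, ∅, 249, 255, 720, ∅, ∅, 765]

5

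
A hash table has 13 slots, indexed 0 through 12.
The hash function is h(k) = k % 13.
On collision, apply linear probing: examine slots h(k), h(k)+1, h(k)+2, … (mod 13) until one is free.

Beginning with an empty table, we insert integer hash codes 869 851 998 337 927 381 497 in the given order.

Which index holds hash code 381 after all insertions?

5

869 hashes to 11; slot 11 is free → place at 11.
851 hashes to 6; slot 6 is free → place at 6.
998 hashes to 10; slot 10 is free → place at 10.
337 hashes to 12; slot 12 is free → place at 12.
927 hashes to 4; slot 4 is free → place at 4.
381 hashes to 4; 4 taken → place at 5.
497 hashes to 3; slot 3 is free → place at 3.
Table: [-, -, -, 497, 927, 381, 851, -, -, -, 998, 869, 337]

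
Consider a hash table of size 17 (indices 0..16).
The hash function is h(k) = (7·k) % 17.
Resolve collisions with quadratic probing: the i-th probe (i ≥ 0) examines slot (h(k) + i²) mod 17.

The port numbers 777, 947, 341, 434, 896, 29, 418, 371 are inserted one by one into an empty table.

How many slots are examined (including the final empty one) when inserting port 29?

4

Insert 777: h=16, slot 16 empty => index 16.
Insert 947: h=16, slot 16 occupied => index 0.
Insert 341: h=7, slot 7 empty => index 7.
Insert 434: h=12, slot 12 empty => index 12.
Insert 896: h=16, slots 16,0 occupied => index 3.
Insert 29: h=16, slots 16,0,3 occupied => index 8.
Insert 418: h=2, slot 2 empty => index 2.
Insert 371: h=13, slot 13 empty => index 13.
Table: [947, ∅, 418, 896, ∅, ∅, ∅, 341, 29, ∅, ∅, ∅, 434, 371, ∅, ∅, 777]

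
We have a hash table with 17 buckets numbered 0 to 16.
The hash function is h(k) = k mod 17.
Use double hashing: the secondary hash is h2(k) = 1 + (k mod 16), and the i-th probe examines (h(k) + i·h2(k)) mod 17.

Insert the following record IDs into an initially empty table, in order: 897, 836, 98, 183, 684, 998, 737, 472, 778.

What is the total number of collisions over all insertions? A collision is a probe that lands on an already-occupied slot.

5

897: h=13 -> slot 13
836: h=3 -> slot 3
98: h=13, h2=3, probe 13,16 -> slot 16
183: h=13, h2=8, probe 13,4 -> slot 4
684: h=4, h2=13, probe 4,0 -> slot 0
998: h=12 -> slot 12
737: h=6 -> slot 6
472: h=13, h2=9, probe 13,5 -> slot 5
778: h=13, h2=11, probe 13,7 -> slot 7
Table: [684, ∅, ∅, 836, 183, 472, 737, 778, ∅, ∅, ∅, ∅, 998, 897, ∅, ∅, 98]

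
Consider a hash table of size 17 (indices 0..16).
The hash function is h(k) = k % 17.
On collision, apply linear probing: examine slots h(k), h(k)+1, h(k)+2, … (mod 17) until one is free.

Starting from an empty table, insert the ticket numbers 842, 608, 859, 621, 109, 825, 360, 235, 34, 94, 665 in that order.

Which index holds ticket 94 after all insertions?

15

842 hashes to 9; slot 9 is free -> place at 9.
608 hashes to 13; slot 13 is free -> place at 13.
859 hashes to 9; 9 taken -> place at 10.
621 hashes to 9; 9,10 taken -> place at 11.
109 hashes to 7; slot 7 is free -> place at 7.
825 hashes to 9; 9,10,11 taken -> place at 12.
360 hashes to 3; slot 3 is free -> place at 3.
235 hashes to 14; slot 14 is free -> place at 14.
34 hashes to 0; slot 0 is free -> place at 0.
94 hashes to 9; 9,10,11,12,13,14 taken -> place at 15.
665 hashes to 2; slot 2 is free -> place at 2.
Table: [34, -, 665, 360, -, -, -, 109, -, 842, 859, 621, 825, 608, 235, 94, -]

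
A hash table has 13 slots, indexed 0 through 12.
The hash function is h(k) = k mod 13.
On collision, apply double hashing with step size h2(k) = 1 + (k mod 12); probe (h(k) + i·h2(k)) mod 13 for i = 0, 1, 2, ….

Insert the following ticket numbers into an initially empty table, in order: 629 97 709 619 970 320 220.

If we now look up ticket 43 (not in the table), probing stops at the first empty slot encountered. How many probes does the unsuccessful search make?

4

629 hashes to 5; slot 5 is free -> place at 5.
97 hashes to 6; slot 6 is free -> place at 6.
709 hashes to 7; slot 7 is free -> place at 7.
619 hashes to 8; slot 8 is free -> place at 8.
970 hashes to 8, h2=11; 8,6 taken -> place at 4.
320 hashes to 8, h2=9; 8,4 taken -> place at 0.
220 hashes to 12; slot 12 is free -> place at 12.
Table: [320, —, —, —, 970, 629, 97, 709, 619, —, —, —, 220]
Lookup 43: h=4, h2=8, probe 4,12,7,2 → slot 2 empty, not found.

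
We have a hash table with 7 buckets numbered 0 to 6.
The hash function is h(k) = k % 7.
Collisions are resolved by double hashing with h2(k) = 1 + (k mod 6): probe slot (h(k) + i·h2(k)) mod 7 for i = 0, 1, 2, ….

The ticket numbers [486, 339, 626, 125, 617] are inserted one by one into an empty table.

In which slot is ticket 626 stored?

6

Insert 486: h=3, slot 3 empty → index 3.
Insert 339: h=3, h2=4, slot 3 occupied → index 0.
Insert 626: h=3, h2=3, slot 3 occupied → index 6.
Insert 125: h=6, h2=6, slot 6 occupied → index 5.
Insert 617: h=1, slot 1 empty → index 1.
Table: [339, 617, ∅, 486, ∅, 125, 626]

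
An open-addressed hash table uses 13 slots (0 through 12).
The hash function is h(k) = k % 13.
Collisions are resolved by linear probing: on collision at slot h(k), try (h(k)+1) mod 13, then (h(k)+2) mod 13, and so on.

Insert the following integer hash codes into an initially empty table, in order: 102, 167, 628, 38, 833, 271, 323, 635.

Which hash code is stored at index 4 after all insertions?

628

102 hashes to 11; slot 11 is free -> place at 11.
167 hashes to 11; 11 taken -> place at 12.
628 hashes to 4; slot 4 is free -> place at 4.
38 hashes to 12; 12 taken -> place at 0.
833 hashes to 1; slot 1 is free -> place at 1.
271 hashes to 11; 11,12,0,1 taken -> place at 2.
323 hashes to 11; 11,12,0,1,2 taken -> place at 3.
635 hashes to 11; 11,12,0,1,2,3,4 taken -> place at 5.
Table: [38, 833, 271, 323, 628, 635, ., ., ., ., ., 102, 167]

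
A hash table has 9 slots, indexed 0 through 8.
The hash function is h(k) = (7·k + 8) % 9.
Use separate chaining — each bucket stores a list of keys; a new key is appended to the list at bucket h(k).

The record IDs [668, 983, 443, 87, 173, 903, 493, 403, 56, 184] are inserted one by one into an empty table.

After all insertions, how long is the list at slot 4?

5

Insert 668: h=4, bucket 4 empty → new chain.
Insert 983: h=4, bucket 4 nonempty → append to chain.
Insert 443: h=4, bucket 4 nonempty → append to chain.
Insert 87: h=5, bucket 5 empty → new chain.
Insert 173: h=4, bucket 4 nonempty → append to chain.
Insert 903: h=2, bucket 2 empty → new chain.
Insert 493: h=3, bucket 3 empty → new chain.
Insert 403: h=3, bucket 3 nonempty → append to chain.
Insert 56: h=4, bucket 4 nonempty → append to chain.
Insert 184: h=0, bucket 0 empty → new chain.
Final buckets:
0: 184
1: _
2: 903
3: 493 -> 403
4: 668 -> 983 -> 443 -> 173 -> 56
5: 87
6: _
7: _
8: _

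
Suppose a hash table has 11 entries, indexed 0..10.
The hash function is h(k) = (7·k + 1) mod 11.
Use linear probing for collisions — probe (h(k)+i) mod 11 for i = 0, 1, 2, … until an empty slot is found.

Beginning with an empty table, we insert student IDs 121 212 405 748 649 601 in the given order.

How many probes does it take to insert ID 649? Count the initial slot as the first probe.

3

Insert 121: h=1, slot 1 empty => index 1.
Insert 212: h=0, slot 0 empty => index 0.
Insert 405: h=9, slot 9 empty => index 9.
Insert 748: h=1, slot 1 occupied => index 2.
Insert 649: h=1, slots 1,2 occupied => index 3.
Insert 601: h=6, slot 6 empty => index 6.
Table: [212, 121, 748, 649, _, _, 601, _, _, 405, _]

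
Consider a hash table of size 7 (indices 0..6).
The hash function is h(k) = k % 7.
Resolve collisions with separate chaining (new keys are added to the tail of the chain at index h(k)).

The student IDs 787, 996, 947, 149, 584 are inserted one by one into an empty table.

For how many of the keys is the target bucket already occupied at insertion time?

3

787 → bucket 3
996 → bucket 2
947 → bucket 2 (collision)
149 → bucket 2 (collision)
584 → bucket 3 (collision)
Final buckets:
0: —
1: —
2: 996 -> 947 -> 149
3: 787 -> 584
4: —
5: —
6: —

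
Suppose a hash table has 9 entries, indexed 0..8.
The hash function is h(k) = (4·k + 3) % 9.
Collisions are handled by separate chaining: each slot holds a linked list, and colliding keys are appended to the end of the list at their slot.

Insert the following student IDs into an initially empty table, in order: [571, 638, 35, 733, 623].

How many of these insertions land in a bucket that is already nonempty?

2

571 -> bucket 1
638 -> bucket 8
35 -> bucket 8 (collision)
733 -> bucket 1 (collision)
623 -> bucket 2
Final buckets:
0: —
1: 571 -> 733
2: 623
3: —
4: —
5: —
6: —
7: —
8: 638 -> 35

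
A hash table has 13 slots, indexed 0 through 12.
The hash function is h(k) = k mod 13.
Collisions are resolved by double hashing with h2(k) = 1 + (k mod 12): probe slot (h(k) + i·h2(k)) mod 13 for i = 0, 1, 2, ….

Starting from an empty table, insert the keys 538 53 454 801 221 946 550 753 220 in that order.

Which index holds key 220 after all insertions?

Insert 538: h=5, slot 5 empty => index 5.
Insert 53: h=1, slot 1 empty => index 1.
Insert 454: h=12, slot 12 empty => index 12.
Insert 801: h=8, slot 8 empty => index 8.
Insert 221: h=0, slot 0 empty => index 0.
Insert 946: h=10, slot 10 empty => index 10.
Insert 550: h=4, slot 4 empty => index 4.
Insert 753: h=12, h2=10, slot 12 occupied => index 9.
Insert 220: h=12, h2=5, slots 12,4,9,1 occupied => index 6.
Table: [221, 53, —, —, 550, 538, 220, —, 801, 753, 946, —, 454]

6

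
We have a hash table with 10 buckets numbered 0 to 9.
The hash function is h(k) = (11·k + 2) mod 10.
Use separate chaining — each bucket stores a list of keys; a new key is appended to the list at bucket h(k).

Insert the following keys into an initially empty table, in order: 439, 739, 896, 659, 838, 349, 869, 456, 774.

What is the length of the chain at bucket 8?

2

Insert 439: h=1, bucket 1 empty → new chain.
Insert 739: h=1, bucket 1 nonempty → append to chain.
Insert 896: h=8, bucket 8 empty → new chain.
Insert 659: h=1, bucket 1 nonempty → append to chain.
Insert 838: h=0, bucket 0 empty → new chain.
Insert 349: h=1, bucket 1 nonempty → append to chain.
Insert 869: h=1, bucket 1 nonempty → append to chain.
Insert 456: h=8, bucket 8 nonempty → append to chain.
Insert 774: h=6, bucket 6 empty → new chain.
Final buckets:
0: 838
1: 439 -> 739 -> 659 -> 349 -> 869
2: —
3: —
4: —
5: —
6: 774
7: —
8: 896 -> 456
9: —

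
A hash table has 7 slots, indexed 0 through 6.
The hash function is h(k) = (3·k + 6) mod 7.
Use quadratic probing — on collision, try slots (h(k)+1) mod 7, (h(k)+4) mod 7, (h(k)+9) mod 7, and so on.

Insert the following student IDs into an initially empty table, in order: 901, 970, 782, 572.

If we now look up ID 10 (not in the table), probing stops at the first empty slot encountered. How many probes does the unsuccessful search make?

3

901: h=0 → slot 0
970: h=4 → slot 4
782: h=0, probe 0,1 → slot 1
572: h=0, probe 0,1,4,2 → slot 2
Table: [901, 782, 572, ∅, 970, ∅, ∅]
Lookup 10: h=1, probe 1,2,5 → slot 5 empty, not found.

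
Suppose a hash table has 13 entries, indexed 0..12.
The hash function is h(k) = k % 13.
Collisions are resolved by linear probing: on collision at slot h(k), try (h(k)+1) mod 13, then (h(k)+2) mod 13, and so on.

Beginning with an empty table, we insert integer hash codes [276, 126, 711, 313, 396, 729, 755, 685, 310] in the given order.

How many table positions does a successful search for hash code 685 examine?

Insert 276: h=3, slot 3 empty => index 3.
Insert 126: h=9, slot 9 empty => index 9.
Insert 711: h=9, slot 9 occupied => index 10.
Insert 313: h=1, slot 1 empty => index 1.
Insert 396: h=6, slot 6 empty => index 6.
Insert 729: h=1, slot 1 occupied => index 2.
Insert 755: h=1, slots 1,2,3 occupied => index 4.
Insert 685: h=9, slots 9,10 occupied => index 11.
Insert 310: h=11, slot 11 occupied => index 12.
Table: [., 313, 729, 276, 755, ., 396, ., ., 126, 711, 685, 310]
Lookup 685: h=9, probe 9,10,11 → found at 11.

3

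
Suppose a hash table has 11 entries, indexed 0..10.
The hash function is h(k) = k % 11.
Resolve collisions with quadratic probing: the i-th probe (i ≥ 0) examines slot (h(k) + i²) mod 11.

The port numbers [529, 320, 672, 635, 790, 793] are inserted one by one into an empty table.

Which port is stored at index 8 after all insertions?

635

529: h=1 -> slot 1
320: h=1, probe 1,2 -> slot 2
672: h=1, probe 1,2,5 -> slot 5
635: h=8 -> slot 8
790: h=9 -> slot 9
793: h=1, probe 1,2,5,10 -> slot 10
Table: [_, 529, 320, _, _, 672, _, _, 635, 790, 793]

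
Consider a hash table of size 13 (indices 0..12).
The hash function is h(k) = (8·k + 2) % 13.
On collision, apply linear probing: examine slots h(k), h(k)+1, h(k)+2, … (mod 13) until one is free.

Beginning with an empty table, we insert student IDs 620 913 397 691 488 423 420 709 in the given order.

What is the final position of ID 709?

11

620: h=9 -> slot 9
913: h=0 -> slot 0
397: h=6 -> slot 6
691: h=5 -> slot 5
488: h=6, probe 6,7 -> slot 7
423: h=6, probe 6,7,8 -> slot 8
420: h=8, probe 8,9,10 -> slot 10
709: h=6, probe 6,7,8,9,10,11 -> slot 11
Table: [913, —, —, —, —, 691, 397, 488, 423, 620, 420, 709, —]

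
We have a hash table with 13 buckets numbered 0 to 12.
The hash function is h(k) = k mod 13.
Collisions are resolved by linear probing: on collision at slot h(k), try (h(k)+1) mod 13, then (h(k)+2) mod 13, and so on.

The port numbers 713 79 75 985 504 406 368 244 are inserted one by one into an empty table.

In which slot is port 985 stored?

713 hashes to 11; slot 11 is free → place at 11.
79 hashes to 1; slot 1 is free → place at 1.
75 hashes to 10; slot 10 is free → place at 10.
985 hashes to 10; 10,11 taken → place at 12.
504 hashes to 10; 10,11,12 taken → place at 0.
406 hashes to 3; slot 3 is free → place at 3.
368 hashes to 4; slot 4 is free → place at 4.
244 hashes to 10; 10,11,12,0,1 taken → place at 2.
Table: [504, 79, 244, 406, 368, ., ., ., ., ., 75, 713, 985]

12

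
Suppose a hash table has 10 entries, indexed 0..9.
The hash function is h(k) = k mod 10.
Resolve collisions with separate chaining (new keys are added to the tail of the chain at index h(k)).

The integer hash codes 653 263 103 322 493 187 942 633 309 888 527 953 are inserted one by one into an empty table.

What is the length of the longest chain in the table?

6

653 -> bucket 3
263 -> bucket 3 (collision)
103 -> bucket 3 (collision)
322 -> bucket 2
493 -> bucket 3 (collision)
187 -> bucket 7
942 -> bucket 2 (collision)
633 -> bucket 3 (collision)
309 -> bucket 9
888 -> bucket 8
527 -> bucket 7 (collision)
953 -> bucket 3 (collision)
Final buckets:
0: _
1: _
2: 322 -> 942
3: 653 -> 263 -> 103 -> 493 -> 633 -> 953
4: _
5: _
6: _
7: 187 -> 527
8: 888
9: 309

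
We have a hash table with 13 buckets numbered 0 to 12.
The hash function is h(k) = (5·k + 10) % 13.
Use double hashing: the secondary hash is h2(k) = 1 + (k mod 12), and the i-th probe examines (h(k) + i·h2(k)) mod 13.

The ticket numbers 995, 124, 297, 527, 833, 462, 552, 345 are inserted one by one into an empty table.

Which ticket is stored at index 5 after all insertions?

527

Insert 995: h=6, slot 6 empty → index 6.
Insert 124: h=6, h2=5, slot 6 occupied → index 11.
Insert 297: h=0, slot 0 empty → index 0.
Insert 527: h=6, h2=12, slot 6 occupied → index 5.
Insert 833: h=2, slot 2 empty → index 2.
Insert 462: h=6, h2=7, slots 6,0 occupied → index 7.
Insert 552: h=1, slot 1 empty → index 1.
Insert 345: h=6, h2=10, slot 6 occupied → index 3.
Table: [297, 552, 833, 345, -, 527, 995, 462, -, -, -, 124, -]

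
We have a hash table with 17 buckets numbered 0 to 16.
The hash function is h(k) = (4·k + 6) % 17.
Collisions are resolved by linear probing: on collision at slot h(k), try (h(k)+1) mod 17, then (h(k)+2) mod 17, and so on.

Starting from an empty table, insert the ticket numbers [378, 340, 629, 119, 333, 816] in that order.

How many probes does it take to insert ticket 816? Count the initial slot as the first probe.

378: h=5 → slot 5
340: h=6 → slot 6
629: h=6, probe 6,7 → slot 7
119: h=6, probe 6,7,8 → slot 8
333: h=12 → slot 12
816: h=6, probe 6,7,8,9 → slot 9
Table: [_, _, _, _, _, 378, 340, 629, 119, 816, _, _, 333, _, _, _, _]

4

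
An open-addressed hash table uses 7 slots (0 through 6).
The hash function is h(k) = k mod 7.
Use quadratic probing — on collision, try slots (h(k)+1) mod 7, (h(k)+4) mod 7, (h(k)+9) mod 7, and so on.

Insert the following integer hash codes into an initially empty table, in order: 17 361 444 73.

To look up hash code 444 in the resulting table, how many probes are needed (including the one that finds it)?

17 hashes to 3; slot 3 is free -> place at 3.
361 hashes to 4; slot 4 is free -> place at 4.
444 hashes to 3; 3,4 taken -> place at 0.
73 hashes to 3; 3,4,0 taken -> place at 5.
Table: [444, —, —, 17, 361, 73, —]
Lookup 444: h=3, probe 3,4,0 → found at 0.

3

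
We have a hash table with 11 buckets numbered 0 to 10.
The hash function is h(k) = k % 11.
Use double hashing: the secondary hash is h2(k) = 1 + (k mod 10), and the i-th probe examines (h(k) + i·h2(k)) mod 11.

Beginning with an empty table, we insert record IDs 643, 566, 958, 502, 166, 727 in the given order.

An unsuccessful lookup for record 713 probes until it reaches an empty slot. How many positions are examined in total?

643: h=5 -> slot 5
566: h=5, h2=7, probe 5,1 -> slot 1
958: h=1, h2=9, probe 1,10 -> slot 10
502: h=7 -> slot 7
166: h=1, h2=7, probe 1,8 -> slot 8
727: h=1, h2=8, probe 1,9 -> slot 9
Table: [—, 566, —, —, —, 643, —, 502, 166, 727, 958]
Lookup 713: h=9, h2=4, probe 9,2 → slot 2 empty, not found.

2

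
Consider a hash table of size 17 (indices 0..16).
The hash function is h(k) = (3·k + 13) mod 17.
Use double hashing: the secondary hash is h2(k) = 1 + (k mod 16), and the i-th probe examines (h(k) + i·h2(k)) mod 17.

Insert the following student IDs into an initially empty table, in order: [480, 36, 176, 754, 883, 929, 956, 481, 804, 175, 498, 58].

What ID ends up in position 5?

480: h=8 -> slot 8
36: h=2 -> slot 2
176: h=14 -> slot 14
754: h=14, h2=3, probe 14,0 -> slot 0
883: h=10 -> slot 10
929: h=12 -> slot 12
956: h=8, h2=13, probe 8,4 -> slot 4
481: h=11 -> slot 11
804: h=11, h2=5, probe 11,16 -> slot 16
175: h=11, h2=16, probe 11,10,9 -> slot 9
498: h=11, h2=3, probe 11,14,0,3 -> slot 3
58: h=0, h2=11, probe 0,11,5 -> slot 5
Table: [754, —, 36, 498, 956, 58, —, —, 480, 175, 883, 481, 929, —, 176, —, 804]

58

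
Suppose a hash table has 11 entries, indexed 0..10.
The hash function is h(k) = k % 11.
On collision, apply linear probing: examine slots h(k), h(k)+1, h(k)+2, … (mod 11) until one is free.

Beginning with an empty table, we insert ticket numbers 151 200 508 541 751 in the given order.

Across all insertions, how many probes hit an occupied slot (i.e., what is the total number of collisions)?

5

151 hashes to 8; slot 8 is free -> place at 8.
200 hashes to 2; slot 2 is free -> place at 2.
508 hashes to 2; 2 taken -> place at 3.
541 hashes to 2; 2,3 taken -> place at 4.
751 hashes to 3; 3,4 taken -> place at 5.
Table: [—, —, 200, 508, 541, 751, —, —, 151, —, —]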